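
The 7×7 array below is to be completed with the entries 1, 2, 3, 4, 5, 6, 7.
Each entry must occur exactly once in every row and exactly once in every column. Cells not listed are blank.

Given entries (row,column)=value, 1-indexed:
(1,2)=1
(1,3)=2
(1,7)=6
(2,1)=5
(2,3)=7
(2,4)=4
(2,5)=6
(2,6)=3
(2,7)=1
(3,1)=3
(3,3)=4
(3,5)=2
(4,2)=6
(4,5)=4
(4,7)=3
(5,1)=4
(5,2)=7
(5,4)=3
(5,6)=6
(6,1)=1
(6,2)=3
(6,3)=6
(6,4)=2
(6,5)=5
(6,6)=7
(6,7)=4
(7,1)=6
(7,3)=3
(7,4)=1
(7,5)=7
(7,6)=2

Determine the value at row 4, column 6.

Row 1, column 1: row 1 has {1, 2, 6} and column 1 has {1, 3, 4, 5, 6}, leaving only 7.
Row 1, column 4: row 1 has {1, 2, 6, 7} and column 4 has {1, 2, 3, 4}, leaving only 5.
Row 1, column 5: row 1 has {1, 2, 5, 6, 7} and column 5 has {2, 4, 5, 6, 7}, leaving only 3.
Row 1, column 6: row 1 has {1, 2, 3, 5, 6, 7} and column 6 has {2, 3, 6, 7}, leaving only 4.
Row 2, column 2: row 2 has {1, 3, 4, 5, 6, 7} and column 2 has {1, 3, 6, 7}, leaving only 2.
Row 3, column 2: row 3 has {2, 3, 4} and column 2 has {1, 2, 3, 6, 7}, leaving only 5.
Row 3, column 6: row 3 has {2, 3, 4, 5} and column 6 has {2, 3, 4, 6, 7}, leaving only 1.
Row 4 already has {3, 4, 6} and column 6 already has {1, 2, 3, 4, 6, 7}, so row 4, column 6 must be 5.

5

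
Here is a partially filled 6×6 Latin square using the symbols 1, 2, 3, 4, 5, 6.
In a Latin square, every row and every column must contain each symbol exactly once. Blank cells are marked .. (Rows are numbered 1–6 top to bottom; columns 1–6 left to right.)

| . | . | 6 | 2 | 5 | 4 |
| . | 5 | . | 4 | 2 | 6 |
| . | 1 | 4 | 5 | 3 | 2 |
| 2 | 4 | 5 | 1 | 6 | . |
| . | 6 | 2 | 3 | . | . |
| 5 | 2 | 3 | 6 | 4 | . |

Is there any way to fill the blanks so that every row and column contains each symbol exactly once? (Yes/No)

No row or column among the givens repeats a symbol, and propagating forced cells runs into no contradiction.
One valid completion exists (for instance, 1 3 6 2 5 4 / 3 5 1 4 2 6 / 6 1 4 5 3 2 / 2 4 5 1 6 3 / 4 6 2 3 1 5 / 5 2 3 6 4 1).

Yes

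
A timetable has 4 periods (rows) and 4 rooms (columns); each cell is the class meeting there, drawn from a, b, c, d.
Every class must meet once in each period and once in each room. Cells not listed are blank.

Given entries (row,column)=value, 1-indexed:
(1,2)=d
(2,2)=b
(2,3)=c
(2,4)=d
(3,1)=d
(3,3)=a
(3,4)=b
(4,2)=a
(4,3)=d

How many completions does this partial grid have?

Period 1, room 1: eliminating its period and room leaves {a, b, c}.
Period 1, room 3: eliminating its period and room leaves {b}.
Period 1, room 4: eliminating its period and room leaves {a, c}.
Period 2, room 1: eliminating its period and room leaves {a}.
Period 3, room 2: eliminating its period and room leaves {c}.
Period 4, room 1: eliminating its period and room leaves {b, c}.
Period 4, room 4: eliminating its period and room leaves {c}.
Only one assignment across all blanks avoids any period or room repeat, giving 1 completion.

1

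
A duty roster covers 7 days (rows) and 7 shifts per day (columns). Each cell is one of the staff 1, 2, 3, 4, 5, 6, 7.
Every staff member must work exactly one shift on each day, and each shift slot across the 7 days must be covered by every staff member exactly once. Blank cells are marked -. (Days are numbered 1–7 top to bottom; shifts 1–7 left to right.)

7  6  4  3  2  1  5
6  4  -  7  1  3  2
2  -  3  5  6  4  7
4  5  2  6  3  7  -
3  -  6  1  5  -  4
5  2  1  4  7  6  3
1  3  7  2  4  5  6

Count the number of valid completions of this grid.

Day 2, shift 3: eliminating its day and shift leaves {5}.
Day 3, shift 2: eliminating its day and shift leaves {1}.
Day 4, shift 7: eliminating its day and shift leaves {1}.
Day 5, shift 2: eliminating its day and shift leaves {7}.
Day 5, shift 6: eliminating its day and shift leaves {2}.
Only one assignment across all blanks avoids any day or shift repeat, giving 1 completion.

1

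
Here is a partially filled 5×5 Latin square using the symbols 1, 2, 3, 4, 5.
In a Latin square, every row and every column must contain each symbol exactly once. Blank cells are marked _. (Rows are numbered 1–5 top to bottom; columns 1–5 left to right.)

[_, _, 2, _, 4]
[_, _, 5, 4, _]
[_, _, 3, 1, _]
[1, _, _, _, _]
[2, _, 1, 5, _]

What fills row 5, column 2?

Row 1, column 4: row 1 has {2, 4} and column 4 has {1, 4, 5}, leaving only 3.
Row 1, column 1: row 1 has {2, 3, 4} and column 1 has {1, 2}, leaving only 5.
Row 1, column 2: row 1 has {2, 3, 4, 5} and column 2 has {}, leaving only 1.
Row 2, column 1: row 2 has {4, 5} and column 1 has {1, 2, 5}, leaving only 3.
Row 2, column 2: row 2 has {3, 4, 5} and column 2 has {1}, leaving only 2.
Row 2, column 5: row 2 has {2, 3, 4, 5} and column 5 has {4}, leaving only 1.
Row 3, column 1: row 3 has {1, 3} and column 1 has {1, 2, 3, 5}, leaving only 4.
Row 3, column 2: row 3 has {1, 3, 4} and column 2 has {1, 2}, leaving only 5.
Row 3, column 5: row 3 has {1, 3, 4, 5} and column 5 has {1, 4}, leaving only 2.
Row 4, column 3: row 4 has {1} and column 3 has {1, 2, 3, 5}, leaving only 4.
Row 4, column 2: row 4 has {1, 4} and column 2 has {1, 2, 5}, leaving only 3.
Row 5 already has {1, 2, 5} and column 2 already has {1, 2, 3, 5}, so row 5, column 2 must be 4.

4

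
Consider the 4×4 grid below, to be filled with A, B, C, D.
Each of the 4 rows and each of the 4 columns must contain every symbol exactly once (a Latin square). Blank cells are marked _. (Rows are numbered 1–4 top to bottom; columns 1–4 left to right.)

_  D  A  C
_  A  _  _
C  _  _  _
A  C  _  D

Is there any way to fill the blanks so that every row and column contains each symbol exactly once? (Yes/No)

Yes

No row or column among the givens repeats a symbol, and propagating forced cells runs into no contradiction.
One valid completion exists (for instance, B D A C / D A C B / C B D A / A C B D).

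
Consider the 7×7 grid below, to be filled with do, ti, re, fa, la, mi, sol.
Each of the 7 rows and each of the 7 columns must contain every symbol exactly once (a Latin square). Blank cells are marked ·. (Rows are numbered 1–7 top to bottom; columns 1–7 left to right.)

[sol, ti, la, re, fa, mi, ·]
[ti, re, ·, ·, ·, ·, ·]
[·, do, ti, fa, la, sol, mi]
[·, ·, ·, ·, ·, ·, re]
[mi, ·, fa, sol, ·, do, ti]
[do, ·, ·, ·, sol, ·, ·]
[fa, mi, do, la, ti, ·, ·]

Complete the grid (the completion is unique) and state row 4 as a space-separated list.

la sol mi ti do fa re

Row 4, column 1: row 4 has {re} and column 1 has {do, ti, fa, mi, sol}, leaving only la.
Row 1, column 7: row 1 has {ti, re, fa, la, mi, sol} and column 7 has {ti, re, mi}, leaving only do.
Row 3, column 1: row 3 has {do, ti, fa, la, mi, sol} and column 1 has {do, ti, fa, la, mi, sol}, leaving only re.
Row 5, column 2: row 5 has {do, ti, fa, mi, sol} and column 2 has {do, ti, re, mi}, leaving only la.
Row 5, column 5: row 5 has {do, ti, fa, la, mi, sol} and column 5 has {ti, fa, la, sol}, leaving only re.
Row 6, column 2: row 6 has {do, sol} and column 2 has {do, ti, re, la, mi}, leaving only fa.
Row 4, column 2: row 4 has {re, la} and column 2 has {do, ti, re, fa, la, mi}, leaving only sol.
Row 4, column 3: row 4 has {re, la, sol} and column 3 has {do, ti, fa, la}, leaving only mi.
Row 4, column 5: row 4 has {re, la, mi, sol} and column 5 has {ti, re, fa, la, sol}, leaving only do.
Row 4, column 4: row 4 has {do, re, la, mi, sol} and column 4 has {re, fa, la, sol}, leaving only ti.
Row 4, column 6: row 4 has {do, ti, re, la, mi, sol} and column 6 has {do, mi, sol}, leaving only fa.
So row 4 reads: la sol mi ti do fa re.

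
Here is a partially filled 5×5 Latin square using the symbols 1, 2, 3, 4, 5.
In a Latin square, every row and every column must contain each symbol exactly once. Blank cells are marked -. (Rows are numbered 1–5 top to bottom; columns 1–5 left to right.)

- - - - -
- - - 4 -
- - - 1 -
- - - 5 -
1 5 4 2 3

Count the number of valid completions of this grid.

56

Row 1, column 1: eliminating its row and column leaves {2, 3, 4, 5}.
Row 1, column 2: eliminating its row and column leaves {1, 2, 3, 4}.
Row 1, column 3: eliminating its row and column leaves {1, 2, 3, 5}.
Row 1, column 4: eliminating its row and column leaves {3}.
Row 1, column 5: eliminating its row and column leaves {1, 2, 4, 5}.
Row 2, column 1: eliminating its row and column leaves {2, 3, 5}.
Row 2, column 2: eliminating its row and column leaves {1, 2, 3}.
Row 2, column 3: eliminating its row and column leaves {1, 2, 3, 5}.
Row 2, column 5: eliminating its row and column leaves {1, 2, 5}.
Row 3, column 1: eliminating its row and column leaves {2, 3, 4, 5}.
Row 3, column 2: eliminating its row and column leaves {2, 3, 4}.
Row 3, column 3: eliminating its row and column leaves {2, 3, 5}.
Row 3, column 5: eliminating its row and column leaves {2, 4, 5}.
Row 4, column 1: eliminating its row and column leaves {2, 3, 4}.
Row 4, column 2: eliminating its row and column leaves {1, 2, 3, 4}.
Row 4, column 3: eliminating its row and column leaves {1, 2, 3}.
Row 4, column 5: eliminating its row and column leaves {1, 2, 4}.
Enumerating the assignments across these blanks that avoid any row or column repeat gives 56 completions.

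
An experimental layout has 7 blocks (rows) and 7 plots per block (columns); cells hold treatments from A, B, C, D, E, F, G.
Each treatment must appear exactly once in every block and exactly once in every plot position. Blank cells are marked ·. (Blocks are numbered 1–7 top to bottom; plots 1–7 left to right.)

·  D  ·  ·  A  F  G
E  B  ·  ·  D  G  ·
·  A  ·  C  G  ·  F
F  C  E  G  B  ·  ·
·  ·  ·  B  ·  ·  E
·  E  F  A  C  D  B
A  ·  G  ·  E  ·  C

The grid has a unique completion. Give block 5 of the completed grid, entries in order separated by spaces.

D G A B F C E

Block 5, plot 5: block 5 has {B, E} and plot 5 has {A, B, C, D, E, G}, leaving only F.
Block 5, plot 2: block 5 has {B, E, F} and plot 2 has {A, B, C, D, E}, leaving only G.
Block 1, plot 4: block 1 has {A, D, F, G} and plot 4 has {A, B, C, G}, leaving only E.
Block 2, plot 4: block 2 has {B, D, E, G} and plot 4 has {A, B, C, E, G}, leaving only F.
Block 2, plot 7: block 2 has {B, D, E, F, G} and plot 7 has {B, C, E, F, G}, leaving only A.
Block 2, plot 3: block 2 has {A, B, D, E, F, G} and plot 3 has {E, F, G}, leaving only C.
Block 1, plot 3: block 1 has {A, D, E, F, G} and plot 3 has {C, E, F, G}, leaving only B.
Block 1, plot 1: block 1 has {A, B, D, E, F, G} and plot 1 has {A, E, F}, leaving only C.
Block 5, plot 1: block 5 has {B, E, F, G} and plot 1 has {A, C, E, F}, leaving only D.
Block 5, plot 3: block 5 has {B, D, E, F, G} and plot 3 has {B, C, E, F, G}, leaving only A.
Block 5, plot 6: block 5 has {A, B, D, E, F, G} and plot 6 has {D, F, G}, leaving only C.
So block 5 reads: D G A B F C E.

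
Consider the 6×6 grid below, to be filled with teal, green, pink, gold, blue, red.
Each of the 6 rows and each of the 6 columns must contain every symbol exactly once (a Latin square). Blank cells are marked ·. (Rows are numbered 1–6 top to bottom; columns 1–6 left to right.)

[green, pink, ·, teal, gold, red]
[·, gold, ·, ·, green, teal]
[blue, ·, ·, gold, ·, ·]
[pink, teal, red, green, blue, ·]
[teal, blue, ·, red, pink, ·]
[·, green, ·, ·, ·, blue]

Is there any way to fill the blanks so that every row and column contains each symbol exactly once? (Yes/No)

No row or column among the givens repeats a symbol, and propagating forced cells runs into no contradiction.
One valid completion exists (for instance, green pink blue teal gold red / red gold pink blue green teal / blue red green gold teal pink / pink teal red green blue gold / teal blue gold red pink green / gold green teal pink red blue).

Yes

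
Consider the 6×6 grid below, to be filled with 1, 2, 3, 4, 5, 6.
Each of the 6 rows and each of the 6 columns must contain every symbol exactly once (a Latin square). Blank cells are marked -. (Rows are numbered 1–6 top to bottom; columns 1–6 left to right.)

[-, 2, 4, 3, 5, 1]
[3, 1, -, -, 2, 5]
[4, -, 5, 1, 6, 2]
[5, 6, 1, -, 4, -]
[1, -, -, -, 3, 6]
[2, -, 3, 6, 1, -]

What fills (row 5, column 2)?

Row 1, column 1: row 1 has {1, 2, 3, 4, 5} and column 1 has {1, 2, 3, 4, 5}, leaving only 6.
Row 2, column 3: row 2 has {1, 2, 3, 5} and column 3 has {1, 3, 4, 5}, leaving only 6.
Row 2, column 4: row 2 has {1, 2, 3, 5, 6} and column 4 has {1, 3, 6}, leaving only 4.
Row 3, column 2: row 3 has {1, 2, 4, 5, 6} and column 2 has {1, 2, 6}, leaving only 3.
Row 4, column 4: row 4 has {1, 4, 5, 6} and column 4 has {1, 3, 4, 6}, leaving only 2.
Row 4, column 6: row 4 has {1, 2, 4, 5, 6} and column 6 has {1, 2, 5, 6}, leaving only 3.
Row 5, column 3: row 5 has {1, 3, 6} and column 3 has {1, 3, 4, 5, 6}, leaving only 2.
Row 5, column 4: row 5 has {1, 2, 3, 6} and column 4 has {1, 2, 3, 4, 6}, leaving only 5.
Row 5 already has {1, 2, 3, 5, 6} and column 2 already has {1, 2, 3, 6}, so row 5, column 2 must be 4.

4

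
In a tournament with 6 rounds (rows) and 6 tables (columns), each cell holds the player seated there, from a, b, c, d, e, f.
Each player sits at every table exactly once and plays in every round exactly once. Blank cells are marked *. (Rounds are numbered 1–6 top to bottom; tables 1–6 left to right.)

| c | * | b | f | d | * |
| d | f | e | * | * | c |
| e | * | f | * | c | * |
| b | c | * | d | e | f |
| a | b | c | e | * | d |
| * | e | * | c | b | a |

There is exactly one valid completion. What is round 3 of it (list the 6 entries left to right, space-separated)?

Round 3, table 6: round 3 has {c, e, f} and table 6 has {a, c, d, f}, leaving only b.
Round 3, table 4: round 3 has {b, c, e, f} and table 4 has {c, d, e, f}, leaving only a.
Round 3, table 2: round 3 has {a, b, c, e, f} and table 2 has {b, c, e, f}, leaving only d.
So round 3 reads: e d f a c b.

e d f a c b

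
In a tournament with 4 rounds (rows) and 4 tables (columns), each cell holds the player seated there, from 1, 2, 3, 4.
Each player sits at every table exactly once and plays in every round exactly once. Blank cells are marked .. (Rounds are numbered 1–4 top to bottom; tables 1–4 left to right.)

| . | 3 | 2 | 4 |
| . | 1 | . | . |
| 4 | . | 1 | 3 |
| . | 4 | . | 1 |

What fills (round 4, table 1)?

Round 1, table 1: round 1 has {2, 3, 4} and table 1 has {4}, leaving only 1.
Round 2, table 4: round 2 has {1} and table 4 has {1, 3, 4}, leaving only 2.
Round 2, table 1: round 2 has {1, 2} and table 1 has {1, 4}, leaving only 3.
Round 4 already has {1, 4} and table 1 already has {1, 3, 4}, so round 4, table 1 must be 2.

2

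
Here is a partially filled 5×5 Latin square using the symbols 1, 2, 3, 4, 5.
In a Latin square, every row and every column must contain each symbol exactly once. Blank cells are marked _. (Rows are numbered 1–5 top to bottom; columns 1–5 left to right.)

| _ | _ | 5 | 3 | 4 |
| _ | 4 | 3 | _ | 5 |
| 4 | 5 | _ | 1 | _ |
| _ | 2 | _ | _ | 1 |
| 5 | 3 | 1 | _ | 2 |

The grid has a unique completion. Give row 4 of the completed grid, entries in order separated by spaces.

3 2 4 5 1

Row 4, column 1: row 4 has {1, 2} and column 1 has {4, 5}, leaving only 3.
Row 4, column 3: row 4 has {1, 2, 3} and column 3 has {1, 3, 5}, leaving only 4.
Row 4, column 4: row 4 has {1, 2, 3, 4} and column 4 has {1, 3}, leaving only 5.
So row 4 reads: 3 2 4 5 1.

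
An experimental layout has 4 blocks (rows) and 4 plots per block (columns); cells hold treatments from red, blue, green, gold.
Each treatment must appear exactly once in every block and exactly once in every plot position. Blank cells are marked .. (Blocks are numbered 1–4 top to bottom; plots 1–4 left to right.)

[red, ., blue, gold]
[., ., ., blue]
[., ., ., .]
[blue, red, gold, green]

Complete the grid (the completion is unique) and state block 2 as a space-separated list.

green gold red blue

Block 1, plot 2: block 1 has {red, blue, gold} and plot 2 has {red}, leaving only green.
Block 2, plot 2: block 2 has {blue} and plot 2 has {red, green}, leaving only gold.
Block 2, plot 1: block 2 has {blue, gold} and plot 1 has {red, blue}, leaving only green.
Block 2, plot 3: block 2 has {blue, green, gold} and plot 3 has {blue, gold}, leaving only red.
So block 2 reads: green gold red blue.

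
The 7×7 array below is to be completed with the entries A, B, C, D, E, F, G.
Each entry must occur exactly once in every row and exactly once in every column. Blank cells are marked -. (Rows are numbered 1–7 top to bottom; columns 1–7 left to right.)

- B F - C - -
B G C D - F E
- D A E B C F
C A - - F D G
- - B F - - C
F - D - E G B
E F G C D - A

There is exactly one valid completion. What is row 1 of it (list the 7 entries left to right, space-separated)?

A B F G C E D

Row 1, column 7: row 1 has {B, C, F} and column 7 has {A, B, C, E, F, G}, leaving only D.
Row 2, column 5: row 2 has {B, C, D, E, F, G} and column 5 has {B, C, D, E, F}, leaving only A.
Row 3, column 1: row 3 has {A, B, C, D, E, F} and column 1 has {B, C, E, F}, leaving only G.
Row 1, column 1: row 1 has {B, C, D, F} and column 1 has {B, C, E, F, G}, leaving only A.
Row 1, column 4: row 1 has {A, B, C, D, F} and column 4 has {C, D, E, F}, leaving only G.
Row 1, column 6: row 1 has {A, B, C, D, F, G} and column 6 has {C, D, F, G}, leaving only E.
So row 1 reads: A B F G C E D.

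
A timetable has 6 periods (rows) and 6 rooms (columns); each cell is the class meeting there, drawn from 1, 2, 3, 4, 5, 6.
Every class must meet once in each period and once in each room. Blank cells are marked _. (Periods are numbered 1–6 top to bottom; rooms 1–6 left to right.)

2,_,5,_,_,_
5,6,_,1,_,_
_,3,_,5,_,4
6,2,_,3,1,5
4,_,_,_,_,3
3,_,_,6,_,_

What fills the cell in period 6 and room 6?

Period 1, room 4: period 1 has {2, 5} and room 4 has {1, 3, 5, 6}, leaving only 4.
Period 1, room 2: period 1 has {2, 4, 5} and room 2 has {2, 3, 6}, leaving only 1.
Period 1, room 6: period 1 has {1, 2, 4, 5} and room 6 has {3, 4, 5}, leaving only 6.
Period 1, room 5: period 1 has {1, 2, 4, 5, 6} and room 5 has {1}, leaving only 3.
Period 2, room 6: period 2 has {1, 5, 6} and room 6 has {3, 4, 5, 6}, leaving only 2.
Period 6 already has {3, 6} and room 6 already has {2, 3, 4, 5, 6}, so period 6, room 6 must be 1.

1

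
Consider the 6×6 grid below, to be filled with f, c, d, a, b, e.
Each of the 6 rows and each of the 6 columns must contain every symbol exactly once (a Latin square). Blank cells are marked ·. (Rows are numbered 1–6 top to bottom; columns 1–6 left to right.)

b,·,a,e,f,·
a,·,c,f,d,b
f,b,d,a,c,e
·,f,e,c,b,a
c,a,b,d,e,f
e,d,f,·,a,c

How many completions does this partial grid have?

1

Row 1, column 2: eliminating its row and column leaves {c}.
Row 1, column 6: eliminating its row and column leaves {d}.
Row 2, column 2: eliminating its row and column leaves {e}.
Row 4, column 1: eliminating its row and column leaves {d}.
Row 6, column 4: eliminating its row and column leaves {b}.
Only one assignment across all blanks avoids any row or column repeat, giving 1 completion.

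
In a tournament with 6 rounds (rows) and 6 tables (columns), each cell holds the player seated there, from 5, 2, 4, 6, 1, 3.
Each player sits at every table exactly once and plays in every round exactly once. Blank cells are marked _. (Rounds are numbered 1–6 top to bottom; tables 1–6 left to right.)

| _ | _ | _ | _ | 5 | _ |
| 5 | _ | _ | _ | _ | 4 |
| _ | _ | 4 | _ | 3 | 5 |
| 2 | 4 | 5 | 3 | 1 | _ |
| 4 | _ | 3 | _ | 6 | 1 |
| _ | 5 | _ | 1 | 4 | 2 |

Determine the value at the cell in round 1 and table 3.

Round 2, table 5: round 2 has {5, 4} and table 5 has {5, 4, 6, 1, 3}, leaving only 2.
Round 2, table 4: round 2 has {5, 2, 4} and table 4 has {1, 3}, leaving only 6.
Round 2, table 3: round 2 has {5, 2, 4, 6} and table 3 has {5, 4, 3}, leaving only 1.
Round 2, table 2: round 2 has {5, 2, 4, 6, 1} and table 2 has {5, 4}, leaving only 3.
Round 3, table 4: round 3 has {5, 4, 3} and table 4 has {6, 1, 3}, leaving only 2.
Round 1, table 4: round 1 has {5} and table 4 has {2, 6, 1, 3}, leaving only 4.
Round 4, table 6: round 4 has {5, 2, 4, 1, 3} and table 6 has {5, 2, 4, 1}, leaving only 6.
Round 1, table 6: round 1 has {5, 4} and table 6 has {5, 2, 4, 6, 1}, leaving only 3.
Round 5, table 2: round 5 has {4, 6, 1, 3} and table 2 has {5, 4, 3}, leaving only 2.
Round 5, table 4: round 5 has {2, 4, 6, 1, 3} and table 4 has {2, 4, 6, 1, 3}, leaving only 5.
Round 6, table 3: round 6 has {5, 2, 4, 1} and table 3 has {5, 4, 1, 3}, leaving only 6.
Round 1 already has {5, 4, 3} and table 3 already has {5, 4, 6, 1, 3}, so round 1, table 3 must be 2.

2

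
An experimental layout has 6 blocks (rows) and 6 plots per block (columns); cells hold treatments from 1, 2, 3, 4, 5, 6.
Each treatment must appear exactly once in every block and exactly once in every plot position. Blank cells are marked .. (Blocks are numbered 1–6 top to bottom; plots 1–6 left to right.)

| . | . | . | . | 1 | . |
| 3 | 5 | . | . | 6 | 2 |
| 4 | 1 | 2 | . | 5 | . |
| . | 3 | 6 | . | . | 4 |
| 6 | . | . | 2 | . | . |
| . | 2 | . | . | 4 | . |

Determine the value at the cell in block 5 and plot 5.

3

Block 5 already has {2, 6} and plot 5 already has {1, 4, 5, 6}, so block 5, plot 5 must be 3.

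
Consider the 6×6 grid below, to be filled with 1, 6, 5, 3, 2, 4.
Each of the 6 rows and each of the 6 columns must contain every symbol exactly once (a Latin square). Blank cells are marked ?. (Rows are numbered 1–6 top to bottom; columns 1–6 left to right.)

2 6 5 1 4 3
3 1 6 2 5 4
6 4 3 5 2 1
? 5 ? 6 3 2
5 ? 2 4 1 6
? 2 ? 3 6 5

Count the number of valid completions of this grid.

2

Row 4, column 1: eliminating its row and column leaves {1, 4}.
Row 4, column 3: eliminating its row and column leaves {1, 4}.
Row 5, column 2: eliminating its row and column leaves {3}.
Row 6, column 1: eliminating its row and column leaves {1, 4}.
Row 6, column 3: eliminating its row and column leaves {1, 4}.
Enumerating the assignments across these blanks that avoid any row or column repeat gives 2 completions.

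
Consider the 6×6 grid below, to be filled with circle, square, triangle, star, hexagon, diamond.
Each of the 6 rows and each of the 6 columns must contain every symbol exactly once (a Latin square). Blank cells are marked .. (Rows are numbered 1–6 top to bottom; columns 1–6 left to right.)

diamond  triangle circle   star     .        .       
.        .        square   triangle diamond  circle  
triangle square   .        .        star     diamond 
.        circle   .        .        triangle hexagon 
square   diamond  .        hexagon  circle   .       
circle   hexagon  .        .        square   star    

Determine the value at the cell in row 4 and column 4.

square

Row 1, column 5: row 1 has {circle, triangle, star, diamond} and column 5 has {circle, square, triangle, star, diamond}, leaving only hexagon.
Row 1, column 6: row 1 has {circle, triangle, star, hexagon, diamond} and column 6 has {circle, star, hexagon, diamond}, leaving only square.
Row 2, column 2: row 2 has {circle, square, triangle, diamond} and column 2 has {circle, square, triangle, hexagon, diamond}, leaving only star.
Row 2, column 1: row 2 has {circle, square, triangle, star, diamond} and column 1 has {circle, square, triangle, diamond}, leaving only hexagon.
Row 3, column 3: row 3 has {square, triangle, star, diamond} and column 3 has {circle, square}, leaving only hexagon.
Row 3, column 4: row 3 has {square, triangle, star, hexagon, diamond} and column 4 has {triangle, star, hexagon}, leaving only circle.
Row 4, column 1: row 4 has {circle, triangle, hexagon} and column 1 has {circle, square, triangle, hexagon, diamond}, leaving only star.
Row 4, column 3: row 4 has {circle, triangle, star, hexagon} and column 3 has {circle, square, hexagon}, leaving only diamond.
Row 4 already has {circle, triangle, star, hexagon, diamond} and column 4 already has {circle, triangle, star, hexagon}, so row 4, column 4 must be square.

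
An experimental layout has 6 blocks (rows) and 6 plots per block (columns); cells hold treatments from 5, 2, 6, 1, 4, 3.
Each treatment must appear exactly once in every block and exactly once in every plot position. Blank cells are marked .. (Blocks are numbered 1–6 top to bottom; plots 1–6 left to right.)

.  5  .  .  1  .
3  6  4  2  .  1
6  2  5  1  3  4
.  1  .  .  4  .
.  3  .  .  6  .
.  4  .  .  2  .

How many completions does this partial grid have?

Block 1, plot 1: eliminating its block and plot leaves {2, 4}.
Block 1, plot 3: eliminating its block and plot leaves {2, 6, 3}.
Block 1, plot 4: eliminating its block and plot leaves {6, 4, 3}.
Block 1, plot 6: eliminating its block and plot leaves {2, 6, 3}.
Block 2, plot 5: eliminating its block and plot leaves {5}.
Block 4, plot 1: eliminating its block and plot leaves {5, 2}.
Block 4, plot 3: eliminating its block and plot leaves {2, 6, 3}.
Block 4, plot 4: eliminating its block and plot leaves {5, 6, 3}.
Block 4, plot 6: eliminating its block and plot leaves {5, 2, 6, 3}.
Block 5, plot 1: eliminating its block and plot leaves {5, 2, 1, 4}.
Block 5, plot 3: eliminating its block and plot leaves {2, 1}.
Block 5, plot 4: eliminating its block and plot leaves {5, 4}.
Block 5, plot 6: eliminating its block and plot leaves {5, 2}.
Block 6, plot 1: eliminating its block and plot leaves {5, 1}.
Block 6, plot 3: eliminating its block and plot leaves {6, 1, 3}.
Block 6, plot 4: eliminating its block and plot leaves {5, 6, 3}.
Block 6, plot 6: eliminating its block and plot leaves {5, 6, 3}.
Enumerating the assignments across these blanks that avoid any block or plot repeat gives 12 completions.

12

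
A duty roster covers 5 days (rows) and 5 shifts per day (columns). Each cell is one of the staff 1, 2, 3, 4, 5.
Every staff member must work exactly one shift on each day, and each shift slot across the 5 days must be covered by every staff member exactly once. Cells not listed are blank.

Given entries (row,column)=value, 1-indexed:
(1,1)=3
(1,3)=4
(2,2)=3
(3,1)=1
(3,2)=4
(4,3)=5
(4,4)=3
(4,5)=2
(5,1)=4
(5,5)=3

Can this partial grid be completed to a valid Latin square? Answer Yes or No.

Day 4, shift 1: day 4 together with shift 1 already contain {1, 2, 3, 4, 5} — every symbol — so nothing can go there. The grid has no valid completion.

No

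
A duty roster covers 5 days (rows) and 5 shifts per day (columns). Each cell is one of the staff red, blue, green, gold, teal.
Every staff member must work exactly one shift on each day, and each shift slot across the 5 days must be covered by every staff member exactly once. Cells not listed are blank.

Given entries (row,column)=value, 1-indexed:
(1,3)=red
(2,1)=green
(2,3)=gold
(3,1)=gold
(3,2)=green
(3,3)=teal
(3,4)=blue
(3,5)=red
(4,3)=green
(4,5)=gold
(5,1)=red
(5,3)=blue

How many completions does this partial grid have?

5

Day 1, shift 1: eliminating its day and shift leaves {blue, teal}.
Day 1, shift 2: eliminating its day and shift leaves {blue, gold, teal}.
Day 1, shift 4: eliminating its day and shift leaves {green, gold, teal}.
Day 1, shift 5: eliminating its day and shift leaves {blue, green, teal}.
Day 2, shift 2: eliminating its day and shift leaves {red, blue, teal}.
Day 2, shift 4: eliminating its day and shift leaves {red, teal}.
Day 2, shift 5: eliminating its day and shift leaves {blue, teal}.
Day 4, shift 1: eliminating its day and shift leaves {blue, teal}.
Day 4, shift 2: eliminating its day and shift leaves {red, blue, teal}.
Day 4, shift 4: eliminating its day and shift leaves {red, teal}.
Day 5, shift 2: eliminating its day and shift leaves {gold, teal}.
Day 5, shift 4: eliminating its day and shift leaves {green, gold, teal}.
Day 5, shift 5: eliminating its day and shift leaves {green, teal}.
Enumerating the assignments across these blanks that avoid any day or shift repeat gives 5 completions.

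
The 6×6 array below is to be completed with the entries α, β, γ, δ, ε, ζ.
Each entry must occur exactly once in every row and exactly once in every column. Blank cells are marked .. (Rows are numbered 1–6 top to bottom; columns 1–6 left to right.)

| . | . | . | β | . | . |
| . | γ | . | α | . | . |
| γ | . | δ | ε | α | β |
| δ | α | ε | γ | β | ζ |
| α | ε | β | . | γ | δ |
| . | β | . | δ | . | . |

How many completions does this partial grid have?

Row 1, column 1: eliminating its row and column leaves {ε, ζ}.
Row 1, column 2: eliminating its row and column leaves {δ, ζ}.
Row 1, column 3: eliminating its row and column leaves {α, γ, ζ}.
Row 1, column 5: eliminating its row and column leaves {δ, ε, ζ}.
Row 1, column 6: eliminating its row and column leaves {α, γ, ε}.
Row 2, column 1: eliminating its row and column leaves {β, ε, ζ}.
Row 2, column 3: eliminating its row and column leaves {ζ}.
Row 2, column 5: eliminating its row and column leaves {δ, ε, ζ}.
Row 2, column 6: eliminating its row and column leaves {ε}.
Row 3, column 2: eliminating its row and column leaves {ζ}.
Row 5, column 4: eliminating its row and column leaves {ζ}.
Row 6, column 1: eliminating its row and column leaves {ε, ζ}.
Row 6, column 3: eliminating its row and column leaves {α, γ, ζ}.
Row 6, column 5: eliminating its row and column leaves {ε, ζ}.
Row 6, column 6: eliminating its row and column leaves {α, γ, ε}.
Enumerating the assignments across these blanks that avoid any row or column repeat gives 4 completions.

4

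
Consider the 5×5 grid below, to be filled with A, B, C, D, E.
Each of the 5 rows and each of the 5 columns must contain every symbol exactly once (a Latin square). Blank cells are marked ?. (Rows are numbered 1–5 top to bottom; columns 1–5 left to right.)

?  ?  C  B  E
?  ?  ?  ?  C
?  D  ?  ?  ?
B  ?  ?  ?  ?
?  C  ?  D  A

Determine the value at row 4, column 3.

Row 1, column 2: row 1 has {B, C, E} and column 2 has {C, D}, leaving only A.
Row 1, column 1: row 1 has {A, B, C, E} and column 1 has {B}, leaving only D.
Row 3, column 5: row 3 has {D} and column 5 has {A, C, E}, leaving only B.
Row 4, column 2: row 4 has {B} and column 2 has {A, C, D}, leaving only E.
Row 2, column 2: row 2 has {C} and column 2 has {A, C, D, E}, leaving only B.
Row 4, column 5: row 4 has {B, E} and column 5 has {A, B, C, E}, leaving only D.
Row 4 already has {B, D, E} and column 3 already has {C}, so row 4, column 3 must be A.

A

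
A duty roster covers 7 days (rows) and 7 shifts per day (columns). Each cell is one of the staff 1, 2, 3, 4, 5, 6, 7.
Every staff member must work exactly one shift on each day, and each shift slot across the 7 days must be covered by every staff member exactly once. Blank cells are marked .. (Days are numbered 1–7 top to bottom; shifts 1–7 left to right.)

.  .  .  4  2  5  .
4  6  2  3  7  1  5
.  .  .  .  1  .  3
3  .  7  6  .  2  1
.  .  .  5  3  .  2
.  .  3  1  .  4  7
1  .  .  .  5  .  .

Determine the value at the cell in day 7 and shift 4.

2

Day 1, shift 7: day 1 has {2, 4, 5} and shift 7 has {1, 2, 3, 5, 7}, leaving only 6.
Day 1, shift 1: day 1 has {2, 4, 5, 6} and shift 1 has {1, 3, 4}, leaving only 7.
Day 1, shift 3: day 1 has {2, 4, 5, 6, 7} and shift 3 has {2, 3, 7}, leaving only 1.
Day 1, shift 2: day 1 has {1, 2, 4, 5, 6, 7} and shift 2 has {6}, leaving only 3.
Day 4, shift 5: day 4 has {1, 2, 3, 6, 7} and shift 5 has {1, 2, 3, 5, 7}, leaving only 4.
Day 4, shift 2: day 4 has {1, 2, 3, 4, 6, 7} and shift 2 has {3, 6}, leaving only 5.
Day 5, shift 1: day 5 has {2, 3, 5} and shift 1 has {1, 3, 4, 7}, leaving only 6.
Day 5, shift 3: day 5 has {2, 3, 5, 6} and shift 3 has {1, 2, 3, 7}, leaving only 4.
Day 5, shift 6: day 5 has {2, 3, 4, 5, 6} and shift 6 has {1, 2, 4, 5}, leaving only 7.
Day 3, shift 6: day 3 has {1, 3} and shift 6 has {1, 2, 4, 5, 7}, leaving only 6.
Day 3, shift 3: day 3 has {1, 3, 6} and shift 3 has {1, 2, 3, 4, 7}, leaving only 5.
Day 3, shift 1: day 3 has {1, 3, 5, 6} and shift 1 has {1, 3, 4, 6, 7}, leaving only 2.
Day 3, shift 4: day 3 has {1, 2, 3, 5, 6} and shift 4 has {1, 3, 4, 5, 6}, leaving only 7.
Day 7 already has {1, 5} and shift 4 already has {1, 3, 4, 5, 6, 7}, so day 7, shift 4 must be 2.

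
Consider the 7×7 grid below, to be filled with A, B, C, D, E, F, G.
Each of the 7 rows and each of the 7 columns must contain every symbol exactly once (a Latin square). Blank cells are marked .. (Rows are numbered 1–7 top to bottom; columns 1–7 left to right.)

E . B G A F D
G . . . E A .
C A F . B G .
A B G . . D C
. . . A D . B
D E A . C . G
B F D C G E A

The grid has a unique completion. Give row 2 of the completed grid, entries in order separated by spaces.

G D C B E A F

Row 2, column 3: row 2 has {A, E, G} and column 3 has {A, B, D, F, G}, leaving only C.
Row 2, column 2: row 2 has {A, C, E, G} and column 2 has {A, B, E, F}, leaving only D.
Row 2, column 7: row 2 has {A, C, D, E, G} and column 7 has {A, B, C, D, G}, leaving only F.
Row 2, column 4: row 2 has {A, C, D, E, F, G} and column 4 has {A, C, G}, leaving only B.
So row 2 reads: G D C B E A F.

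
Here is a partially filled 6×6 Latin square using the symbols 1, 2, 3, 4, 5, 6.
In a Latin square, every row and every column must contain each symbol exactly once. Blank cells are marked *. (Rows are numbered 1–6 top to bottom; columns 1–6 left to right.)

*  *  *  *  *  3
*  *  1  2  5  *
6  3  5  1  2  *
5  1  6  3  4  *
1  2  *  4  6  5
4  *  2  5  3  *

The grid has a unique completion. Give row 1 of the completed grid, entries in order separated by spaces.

2 5 4 6 1 3

Row 1, column 1: row 1 has {3} and column 1 has {1, 4, 5, 6}, leaving only 2.
Row 1, column 3: row 1 has {2, 3} and column 3 has {1, 2, 5, 6}, leaving only 4.
Row 1, column 4: row 1 has {2, 3, 4} and column 4 has {1, 2, 3, 4, 5}, leaving only 6.
Row 1, column 2: row 1 has {2, 3, 4, 6} and column 2 has {1, 2, 3}, leaving only 5.
Row 1, column 5: row 1 has {2, 3, 4, 5, 6} and column 5 has {2, 3, 4, 5, 6}, leaving only 1.
So row 1 reads: 2 5 4 6 1 3.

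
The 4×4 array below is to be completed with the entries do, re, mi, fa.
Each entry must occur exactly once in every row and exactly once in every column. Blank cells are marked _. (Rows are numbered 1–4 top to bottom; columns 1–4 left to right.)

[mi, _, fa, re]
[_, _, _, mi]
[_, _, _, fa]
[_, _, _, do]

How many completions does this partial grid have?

Row 1, column 2: eliminating its row and column leaves {do}.
Row 2, column 1: eliminating its row and column leaves {do, re, fa}.
Row 2, column 2: eliminating its row and column leaves {do, re, fa}.
Row 2, column 3: eliminating its row and column leaves {do, re}.
Row 3, column 1: eliminating its row and column leaves {do, re}.
Row 3, column 2: eliminating its row and column leaves {do, re, mi}.
Row 3, column 3: eliminating its row and column leaves {do, re, mi}.
Row 4, column 1: eliminating its row and column leaves {re, fa}.
Row 4, column 2: eliminating its row and column leaves {re, mi, fa}.
Row 4, column 3: eliminating its row and column leaves {re, mi}.
Enumerating the assignments across these blanks that avoid any row or column repeat gives 4 completions.

4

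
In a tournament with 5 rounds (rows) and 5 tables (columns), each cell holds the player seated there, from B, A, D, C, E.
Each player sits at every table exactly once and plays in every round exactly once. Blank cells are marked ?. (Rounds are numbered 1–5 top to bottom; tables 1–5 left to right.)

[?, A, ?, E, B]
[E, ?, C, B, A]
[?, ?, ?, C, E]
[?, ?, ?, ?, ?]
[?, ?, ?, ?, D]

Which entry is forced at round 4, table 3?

Round 1, table 3: round 1 has {B, A, E} and table 3 has {C}, leaving only D.
Round 1, table 1: round 1 has {B, A, D, E} and table 1 has {E}, leaving only C.
Round 2, table 2: round 2 has {B, A, C, E} and table 2 has {A}, leaving only D.
Round 3, table 2: round 3 has {C, E} and table 2 has {A, D}, leaving only B.
Round 3, table 3: round 3 has {B, C, E} and table 3 has {D, C}, leaving only A.
Round 3, table 1: round 3 has {B, A, C, E} and table 1 has {C, E}, leaving only D.
Round 4, table 5: round 4 has {} and table 5 has {B, A, D, E}, leaving only C.
Round 4, table 2: round 4 has {C} and table 2 has {B, A, D}, leaving only E.
Round 4 already has {C, E} and table 3 already has {A, D, C}, so round 4, table 3 must be B.

B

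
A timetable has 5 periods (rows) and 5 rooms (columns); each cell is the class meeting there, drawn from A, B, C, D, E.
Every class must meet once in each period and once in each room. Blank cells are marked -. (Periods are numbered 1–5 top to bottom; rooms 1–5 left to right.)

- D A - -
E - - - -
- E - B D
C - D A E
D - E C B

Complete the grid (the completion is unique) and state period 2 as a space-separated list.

E C B D A

Period 2, room 4: period 2 has {E} and room 4 has {A, B, C}, leaving only D.
Period 1, room 1: period 1 has {A, D} and room 1 has {C, D, E}, leaving only B.
Period 1, room 4: period 1 has {A, B, D} and room 4 has {A, B, C, D}, leaving only E.
Period 1, room 5: period 1 has {A, B, D, E} and room 5 has {B, D, E}, leaving only C.
Period 2, room 5: period 2 has {D, E} and room 5 has {B, C, D, E}, leaving only A.
Period 3, room 1: period 3 has {B, D, E} and room 1 has {B, C, D, E}, leaving only A.
Period 3, room 3: period 3 has {A, B, D, E} and room 3 has {A, D, E}, leaving only C.
Period 2, room 3: period 2 has {A, D, E} and room 3 has {A, C, D, E}, leaving only B.
Period 2, room 2: period 2 has {A, B, D, E} and room 2 has {D, E}, leaving only C.
So period 2 reads: E C B D A.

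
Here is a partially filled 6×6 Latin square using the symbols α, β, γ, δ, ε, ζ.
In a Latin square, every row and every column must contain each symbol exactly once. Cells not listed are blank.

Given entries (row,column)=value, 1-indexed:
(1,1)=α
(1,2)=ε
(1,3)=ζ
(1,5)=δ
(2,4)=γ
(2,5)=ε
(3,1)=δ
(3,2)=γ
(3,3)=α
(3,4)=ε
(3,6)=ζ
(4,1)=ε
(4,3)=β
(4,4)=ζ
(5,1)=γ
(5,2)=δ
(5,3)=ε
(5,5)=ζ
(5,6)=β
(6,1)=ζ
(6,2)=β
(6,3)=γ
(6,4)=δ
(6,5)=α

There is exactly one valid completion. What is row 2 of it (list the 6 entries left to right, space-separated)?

β ζ δ γ ε α

Row 2, column 1: row 2 has {γ, ε} and column 1 has {α, γ, δ, ε, ζ}, leaving only β.
Row 2, column 3: row 2 has {β, γ, ε} and column 3 has {α, β, γ, ε, ζ}, leaving only δ.
Row 2, column 6: row 2 has {β, γ, δ, ε} and column 6 has {β, ζ}, leaving only α.
Row 2, column 2: row 2 has {α, β, γ, δ, ε} and column 2 has {β, γ, δ, ε}, leaving only ζ.
So row 2 reads: β ζ δ γ ε α.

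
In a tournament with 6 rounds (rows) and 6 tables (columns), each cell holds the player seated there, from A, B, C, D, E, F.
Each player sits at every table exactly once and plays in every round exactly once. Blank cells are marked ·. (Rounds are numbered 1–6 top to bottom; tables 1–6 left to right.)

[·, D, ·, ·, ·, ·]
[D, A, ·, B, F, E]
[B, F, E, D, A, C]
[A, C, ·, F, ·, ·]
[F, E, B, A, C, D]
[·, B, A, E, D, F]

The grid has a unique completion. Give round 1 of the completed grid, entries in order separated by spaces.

E D F C B A

Round 1, table 4: round 1 has {D} and table 4 has {A, B, D, E, F}, leaving only C.
Round 1, table 1: round 1 has {C, D} and table 1 has {A, B, D, F}, leaving only E.
Round 1, table 3: round 1 has {C, D, E} and table 3 has {A, B, E}, leaving only F.
Round 1, table 5: round 1 has {C, D, E, F} and table 5 has {A, C, D, F}, leaving only B.
Round 1, table 6: round 1 has {B, C, D, E, F} and table 6 has {C, D, E, F}, leaving only A.
So round 1 reads: E D F C B A.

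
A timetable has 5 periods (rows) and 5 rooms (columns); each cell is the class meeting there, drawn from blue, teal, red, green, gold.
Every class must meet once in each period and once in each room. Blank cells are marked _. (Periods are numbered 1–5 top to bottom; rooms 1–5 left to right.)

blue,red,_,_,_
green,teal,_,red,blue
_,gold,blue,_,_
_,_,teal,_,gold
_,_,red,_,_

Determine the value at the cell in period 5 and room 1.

gold

Period 2, room 3: period 2 has {blue, teal, red, green} and room 3 has {blue, teal, red}, leaving only gold.
Period 1, room 3: period 1 has {blue, red} and room 3 has {blue, teal, red, gold}, leaving only green.
Period 1, room 5: period 1 has {blue, red, green} and room 5 has {blue, gold}, leaving only teal.
Period 1, room 4: period 1 has {blue, teal, red, green} and room 4 has {red}, leaving only gold.
Period 4, room 1: period 4 has {teal, gold} and room 1 has {blue, green}, leaving only red.
Period 3, room 1: period 3 has {blue, gold} and room 1 has {blue, red, green}, leaving only teal.
Period 5 already has {red} and room 1 already has {blue, teal, red, green}, so period 5, room 1 must be gold.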